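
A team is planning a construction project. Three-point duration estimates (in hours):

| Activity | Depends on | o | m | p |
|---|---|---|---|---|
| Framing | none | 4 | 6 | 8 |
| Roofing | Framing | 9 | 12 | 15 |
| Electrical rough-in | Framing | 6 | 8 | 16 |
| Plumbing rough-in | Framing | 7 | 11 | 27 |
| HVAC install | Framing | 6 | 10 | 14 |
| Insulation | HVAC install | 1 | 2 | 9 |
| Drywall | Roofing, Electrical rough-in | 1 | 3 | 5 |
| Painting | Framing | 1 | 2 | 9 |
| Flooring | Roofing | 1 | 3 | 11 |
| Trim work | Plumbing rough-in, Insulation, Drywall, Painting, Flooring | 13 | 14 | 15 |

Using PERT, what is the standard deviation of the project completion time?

2.08 hours

te_Framing = (4 + 4·6 + 8)/6 = 36/6 = 6; σ²_Framing = ((8−4)/6)² = 0.444
te_Roofing = (9 + 4·12 + 15)/6 = 72/6 = 12; σ²_Roofing = ((15−9)/6)² = 1.000
te_Electrical rough-in = (6 + 4·8 + 16)/6 = 54/6 = 9; σ²_Electrical rough-in = ((16−6)/6)² = 2.778
te_Plumbing rough-in = (7 + 4·11 + 27)/6 = 78/6 = 13; σ²_Plumbing rough-in = ((27−7)/6)² = 11.111
te_HVAC install = (6 + 4·10 + 14)/6 = 60/6 = 10; σ²_HVAC install = ((14−6)/6)² = 1.778
te_Insulation = (1 + 4·2 + 9)/6 = 18/6 = 3; σ²_Insulation = ((9−1)/6)² = 1.778
te_Drywall = (1 + 4·3 + 5)/6 = 18/6 = 3; σ²_Drywall = ((5−1)/6)² = 0.444
te_Painting = (1 + 4·2 + 9)/6 = 18/6 = 3; σ²_Painting = ((9−1)/6)² = 1.778
te_Flooring = (1 + 4·3 + 11)/6 = 24/6 = 4; σ²_Flooring = ((11−1)/6)² = 2.778
te_Trim work = (13 + 4·14 + 15)/6 = 84/6 = 14; σ²_Trim work = ((15−13)/6)² = 0.111

Forward pass:
ES_Framing = 0; EF_Framing = 6
ES_Roofing = 6; EF_Roofing = 6+12 = 18
ES_Electrical rough-in = 6; EF_Electrical rough-in = 6+9 = 15
ES_Plumbing rough-in = 6; EF_Plumbing rough-in = 6+13 = 19
ES_HVAC install = 6; EF_HVAC install = 6+10 = 16
ES_Insulation = 16; EF_Insulation = 16+3 = 19
ES_Drywall = max(EF_Roofing=18, EF_Electrical rough-in=15) = 18; EF_Drywall = 18+3 = 21
ES_Painting = 6; EF_Painting = 6+3 = 9
ES_Flooring = 18; EF_Flooring = 18+4 = 22
ES_Trim work = max(EF_Plumbing rough-in=19, EF_Insulation=19, EF_Drywall=21, EF_Painting=9, EF_Flooring=22) = 22; EF_Trim work = 22+14 = 36
Expected project duration μ = 36 hours. Critical path: Framing → Roofing → Flooring → Trim work.

Variance along critical path = 0.444 + 1.000 + 2.778 + 0.111 = 4.333
σ = √4.333 = 2.082 hours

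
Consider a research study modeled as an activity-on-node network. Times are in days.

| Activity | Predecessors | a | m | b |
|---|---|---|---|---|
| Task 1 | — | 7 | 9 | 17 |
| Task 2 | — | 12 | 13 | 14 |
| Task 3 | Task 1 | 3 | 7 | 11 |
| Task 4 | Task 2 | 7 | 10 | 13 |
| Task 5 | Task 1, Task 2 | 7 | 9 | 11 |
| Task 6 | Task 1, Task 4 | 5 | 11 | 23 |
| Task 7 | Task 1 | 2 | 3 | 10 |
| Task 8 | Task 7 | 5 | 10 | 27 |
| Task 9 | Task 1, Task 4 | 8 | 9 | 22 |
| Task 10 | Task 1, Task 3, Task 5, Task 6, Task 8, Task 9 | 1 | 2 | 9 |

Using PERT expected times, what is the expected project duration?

38 days

te_Task 1 = (7 + 4·9 + 17)/6 = 60/6 = 10
te_Task 2 = (12 + 4·13 + 14)/6 = 78/6 = 13
te_Task 3 = (3 + 4·7 + 11)/6 = 42/6 = 7
te_Task 4 = (7 + 4·10 + 13)/6 = 60/6 = 10
te_Task 5 = (7 + 4·9 + 11)/6 = 54/6 = 9
te_Task 6 = (5 + 4·11 + 23)/6 = 72/6 = 12
te_Task 7 = (2 + 4·3 + 10)/6 = 24/6 = 4
te_Task 8 = (5 + 4·10 + 27)/6 = 72/6 = 12
te_Task 9 = (8 + 4·9 + 22)/6 = 66/6 = 11
te_Task 10 = (1 + 4·2 + 9)/6 = 18/6 = 3

Forward pass:
ES_Task 1 = 0; EF_Task 1 = 10
ES_Task 2 = 0; EF_Task 2 = 13
ES_Task 3 = 10; EF_Task 3 = 10+7 = 17
ES_Task 4 = 13; EF_Task 4 = 13+10 = 23
ES_Task 5 = max(EF_Task 1=10, EF_Task 2=13) = 13; EF_Task 5 = 13+9 = 22
ES_Task 6 = max(EF_Task 1=10, EF_Task 4=23) = 23; EF_Task 6 = 23+12 = 35
ES_Task 7 = 10; EF_Task 7 = 10+4 = 14
ES_Task 8 = 14; EF_Task 8 = 14+12 = 26
ES_Task 9 = max(EF_Task 1=10, EF_Task 4=23) = 23; EF_Task 9 = 23+11 = 34
ES_Task 10 = max(EF_Task 1=10, EF_Task 3=17, EF_Task 5=22, EF_Task 6=35, EF_Task 8=26, EF_Task 9=34) = 35; EF_Task 10 = 35+3 = 38
Expected project duration μ = 38 days. Critical path: Task 2 → Task 4 → Task 6 → Task 10.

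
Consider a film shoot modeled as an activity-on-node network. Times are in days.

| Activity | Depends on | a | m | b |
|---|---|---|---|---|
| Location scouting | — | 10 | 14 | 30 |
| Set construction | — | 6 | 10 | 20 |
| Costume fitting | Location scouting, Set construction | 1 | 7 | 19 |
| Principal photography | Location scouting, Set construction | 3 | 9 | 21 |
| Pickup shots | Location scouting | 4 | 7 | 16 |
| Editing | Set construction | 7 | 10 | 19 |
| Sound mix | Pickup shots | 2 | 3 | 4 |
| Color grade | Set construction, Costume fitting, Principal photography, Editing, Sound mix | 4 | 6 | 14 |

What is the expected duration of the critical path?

34 days

te_Location scouting = (10 + 4·14 + 30)/6 = 96/6 = 16
te_Set construction = (6 + 4·10 + 20)/6 = 66/6 = 11
te_Costume fitting = (1 + 4·7 + 19)/6 = 48/6 = 8
te_Principal photography = (3 + 4·9 + 21)/6 = 60/6 = 10
te_Pickup shots = (4 + 4·7 + 16)/6 = 48/6 = 8
te_Editing = (7 + 4·10 + 19)/6 = 66/6 = 11
te_Sound mix = (2 + 4·3 + 4)/6 = 18/6 = 3
te_Color grade = (4 + 4·6 + 14)/6 = 42/6 = 7

Forward pass:
ES_Location scouting = 0; EF_Location scouting = 16
ES_Set construction = 0; EF_Set construction = 11
ES_Costume fitting = max(EF_Location scouting=16, EF_Set construction=11) = 16; EF_Costume fitting = 16+8 = 24
ES_Principal photography = max(EF_Location scouting=16, EF_Set construction=11) = 16; EF_Principal photography = 16+10 = 26
ES_Pickup shots = 16; EF_Pickup shots = 16+8 = 24
ES_Editing = 11; EF_Editing = 11+11 = 22
ES_Sound mix = 24; EF_Sound mix = 24+3 = 27
ES_Color grade = max(EF_Set construction=11, EF_Costume fitting=24, EF_Principal photography=26, EF_Editing=22, EF_Sound mix=27) = 27; EF_Color grade = 27+7 = 34
Expected project duration μ = 34 days. Critical path: Location scouting → Pickup shots → Sound mix → Color grade.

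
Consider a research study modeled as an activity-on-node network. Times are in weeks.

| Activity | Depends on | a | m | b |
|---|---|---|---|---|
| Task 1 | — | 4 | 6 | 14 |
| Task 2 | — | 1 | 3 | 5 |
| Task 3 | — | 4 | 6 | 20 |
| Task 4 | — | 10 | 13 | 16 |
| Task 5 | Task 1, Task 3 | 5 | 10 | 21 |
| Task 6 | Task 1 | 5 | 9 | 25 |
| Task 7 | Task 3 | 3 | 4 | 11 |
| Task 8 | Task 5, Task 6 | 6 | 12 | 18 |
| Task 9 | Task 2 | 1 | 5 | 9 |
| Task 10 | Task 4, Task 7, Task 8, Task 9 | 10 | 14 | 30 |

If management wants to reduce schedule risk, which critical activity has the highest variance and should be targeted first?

Task 10

te_Task 1 = (4 + 4·6 + 14)/6 = 42/6 = 7; σ²_Task 1 = ((14−4)/6)² = 2.778
te_Task 2 = (1 + 4·3 + 5)/6 = 18/6 = 3; σ²_Task 2 = ((5−1)/6)² = 0.444
te_Task 3 = (4 + 4·6 + 20)/6 = 48/6 = 8; σ²_Task 3 = ((20−4)/6)² = 7.111
te_Task 4 = (10 + 4·13 + 16)/6 = 78/6 = 13; σ²_Task 4 = ((16−10)/6)² = 1.000
te_Task 5 = (5 + 4·10 + 21)/6 = 66/6 = 11; σ²_Task 5 = ((21−5)/6)² = 7.111
te_Task 6 = (5 + 4·9 + 25)/6 = 66/6 = 11; σ²_Task 6 = ((25−5)/6)² = 11.111
te_Task 7 = (3 + 4·4 + 11)/6 = 30/6 = 5; σ²_Task 7 = ((11−3)/6)² = 1.778
te_Task 8 = (6 + 4·12 + 18)/6 = 72/6 = 12; σ²_Task 8 = ((18−6)/6)² = 4.000
te_Task 9 = (1 + 4·5 + 9)/6 = 30/6 = 5; σ²_Task 9 = ((9−1)/6)² = 1.778
te_Task 10 = (10 + 4·14 + 30)/6 = 96/6 = 16; σ²_Task 10 = ((30−10)/6)² = 11.111

Forward pass:
ES_Task 1 = 0; EF_Task 1 = 7
ES_Task 2 = 0; EF_Task 2 = 3
ES_Task 3 = 0; EF_Task 3 = 8
ES_Task 4 = 0; EF_Task 4 = 13
ES_Task 5 = max(EF_Task 1=7, EF_Task 3=8) = 8; EF_Task 5 = 8+11 = 19
ES_Task 6 = 7; EF_Task 6 = 7+11 = 18
ES_Task 7 = 8; EF_Task 7 = 8+5 = 13
ES_Task 8 = max(EF_Task 5=19, EF_Task 6=18) = 19; EF_Task 8 = 19+12 = 31
ES_Task 9 = 3; EF_Task 9 = 3+5 = 8
ES_Task 10 = max(EF_Task 4=13, EF_Task 7=13, EF_Task 8=31, EF_Task 9=8) = 31; EF_Task 10 = 31+16 = 47
Expected project duration μ = 47 weeks. Critical path: Task 3 → Task 5 → Task 8 → Task 10.

Variances on critical path: σ²_Task 3=7.111, σ²_Task 5=7.111, σ²_Task 8=4.000, σ²_Task 10=11.111.
Largest is σ²_Task 10 = 11.111.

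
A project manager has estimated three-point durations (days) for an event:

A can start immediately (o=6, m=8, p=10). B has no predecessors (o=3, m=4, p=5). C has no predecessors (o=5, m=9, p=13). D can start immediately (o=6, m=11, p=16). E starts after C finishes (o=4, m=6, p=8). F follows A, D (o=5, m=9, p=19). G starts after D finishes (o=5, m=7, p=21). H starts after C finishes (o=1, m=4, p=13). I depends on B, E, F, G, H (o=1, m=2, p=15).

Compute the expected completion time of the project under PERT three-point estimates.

25 days

te_A = (6 + 4·8 + 10)/6 = 48/6 = 8
te_B = (3 + 4·4 + 5)/6 = 24/6 = 4
te_C = (5 + 4·9 + 13)/6 = 54/6 = 9
te_D = (6 + 4·11 + 16)/6 = 66/6 = 11
te_E = (4 + 4·6 + 8)/6 = 36/6 = 6
te_F = (5 + 4·9 + 19)/6 = 60/6 = 10
te_G = (5 + 4·7 + 21)/6 = 54/6 = 9
te_H = (1 + 4·4 + 13)/6 = 30/6 = 5
te_I = (1 + 4·2 + 15)/6 = 24/6 = 4

Forward pass:
ES_A = 0; EF_A = 8
ES_B = 0; EF_B = 4
ES_C = 0; EF_C = 9
ES_D = 0; EF_D = 11
ES_E = 9; EF_E = 9+6 = 15
ES_F = max(EF_A=8, EF_D=11) = 11; EF_F = 11+10 = 21
ES_G = 11; EF_G = 11+9 = 20
ES_H = 9; EF_H = 9+5 = 14
ES_I = max(EF_B=4, EF_E=15, EF_F=21, EF_G=20, EF_H=14) = 21; EF_I = 21+4 = 25
Expected project duration μ = 25 days. Critical path: D → F → I.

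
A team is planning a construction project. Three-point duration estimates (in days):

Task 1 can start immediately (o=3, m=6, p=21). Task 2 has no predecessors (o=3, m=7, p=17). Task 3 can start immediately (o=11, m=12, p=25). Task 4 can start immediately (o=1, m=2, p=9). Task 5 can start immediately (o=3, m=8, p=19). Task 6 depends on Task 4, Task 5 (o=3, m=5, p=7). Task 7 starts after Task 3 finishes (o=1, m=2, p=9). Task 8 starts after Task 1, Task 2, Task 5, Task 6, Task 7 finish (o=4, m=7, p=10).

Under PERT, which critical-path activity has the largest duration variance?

Task 3

te_Task 1 = (3 + 4·6 + 21)/6 = 48/6 = 8; σ²_Task 1 = ((21−3)/6)² = 9.000
te_Task 2 = (3 + 4·7 + 17)/6 = 48/6 = 8; σ²_Task 2 = ((17−3)/6)² = 5.444
te_Task 3 = (11 + 4·12 + 25)/6 = 84/6 = 14; σ²_Task 3 = ((25−11)/6)² = 5.444
te_Task 4 = (1 + 4·2 + 9)/6 = 18/6 = 3; σ²_Task 4 = ((9−1)/6)² = 1.778
te_Task 5 = (3 + 4·8 + 19)/6 = 54/6 = 9; σ²_Task 5 = ((19−3)/6)² = 7.111
te_Task 6 = (3 + 4·5 + 7)/6 = 30/6 = 5; σ²_Task 6 = ((7−3)/6)² = 0.444
te_Task 7 = (1 + 4·2 + 9)/6 = 18/6 = 3; σ²_Task 7 = ((9−1)/6)² = 1.778
te_Task 8 = (4 + 4·7 + 10)/6 = 42/6 = 7; σ²_Task 8 = ((10−4)/6)² = 1.000

Forward pass:
ES_Task 1 = 0; EF_Task 1 = 8
ES_Task 2 = 0; EF_Task 2 = 8
ES_Task 3 = 0; EF_Task 3 = 14
ES_Task 4 = 0; EF_Task 4 = 3
ES_Task 5 = 0; EF_Task 5 = 9
ES_Task 6 = max(EF_Task 4=3, EF_Task 5=9) = 9; EF_Task 6 = 9+5 = 14
ES_Task 7 = 14; EF_Task 7 = 14+3 = 17
ES_Task 8 = max(EF_Task 1=8, EF_Task 2=8, EF_Task 5=9, EF_Task 6=14, EF_Task 7=17) = 17; EF_Task 8 = 17+7 = 24
Expected project duration μ = 24 days. Critical path: Task 3 → Task 7 → Task 8.

Variances on critical path: σ²_Task 3=5.444, σ²_Task 7=1.778, σ²_Task 8=1.000.
Largest is σ²_Task 3 = 5.444.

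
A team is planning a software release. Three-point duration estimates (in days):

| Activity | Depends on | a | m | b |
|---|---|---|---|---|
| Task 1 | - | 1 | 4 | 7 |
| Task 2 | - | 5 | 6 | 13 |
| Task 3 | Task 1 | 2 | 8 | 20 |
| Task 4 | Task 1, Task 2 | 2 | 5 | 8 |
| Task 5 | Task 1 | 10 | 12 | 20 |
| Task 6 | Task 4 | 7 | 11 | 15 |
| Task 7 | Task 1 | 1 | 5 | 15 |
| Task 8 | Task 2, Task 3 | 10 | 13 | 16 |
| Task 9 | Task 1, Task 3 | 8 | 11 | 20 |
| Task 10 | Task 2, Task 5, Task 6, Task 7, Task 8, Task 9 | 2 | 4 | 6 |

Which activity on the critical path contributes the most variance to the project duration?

Task 3

te_Task 1 = (1 + 4·4 + 7)/6 = 24/6 = 4; σ²_Task 1 = ((7−1)/6)² = 1.000
te_Task 2 = (5 + 4·6 + 13)/6 = 42/6 = 7; σ²_Task 2 = ((13−5)/6)² = 1.778
te_Task 3 = (2 + 4·8 + 20)/6 = 54/6 = 9; σ²_Task 3 = ((20−2)/6)² = 9.000
te_Task 4 = (2 + 4·5 + 8)/6 = 30/6 = 5; σ²_Task 4 = ((8−2)/6)² = 1.000
te_Task 5 = (10 + 4·12 + 20)/6 = 78/6 = 13; σ²_Task 5 = ((20−10)/6)² = 2.778
te_Task 6 = (7 + 4·11 + 15)/6 = 66/6 = 11; σ²_Task 6 = ((15−7)/6)² = 1.778
te_Task 7 = (1 + 4·5 + 15)/6 = 36/6 = 6; σ²_Task 7 = ((15−1)/6)² = 5.444
te_Task 8 = (10 + 4·13 + 16)/6 = 78/6 = 13; σ²_Task 8 = ((16−10)/6)² = 1.000
te_Task 9 = (8 + 4·11 + 20)/6 = 72/6 = 12; σ²_Task 9 = ((20−8)/6)² = 4.000
te_Task 10 = (2 + 4·4 + 6)/6 = 24/6 = 4; σ²_Task 10 = ((6−2)/6)² = 0.444

Forward pass:
ES_Task 1 = 0; EF_Task 1 = 4
ES_Task 2 = 0; EF_Task 2 = 7
ES_Task 3 = 4; EF_Task 3 = 4+9 = 13
ES_Task 4 = max(EF_Task 1=4, EF_Task 2=7) = 7; EF_Task 4 = 7+5 = 12
ES_Task 5 = 4; EF_Task 5 = 4+13 = 17
ES_Task 6 = 12; EF_Task 6 = 12+11 = 23
ES_Task 7 = 4; EF_Task 7 = 4+6 = 10
ES_Task 8 = max(EF_Task 2=7, EF_Task 3=13) = 13; EF_Task 8 = 13+13 = 26
ES_Task 9 = max(EF_Task 1=4, EF_Task 3=13) = 13; EF_Task 9 = 13+12 = 25
ES_Task 10 = max(EF_Task 2=7, EF_Task 5=17, EF_Task 6=23, EF_Task 7=10, EF_Task 8=26, EF_Task 9=25) = 26; EF_Task 10 = 26+4 = 30
Expected project duration μ = 30 days. Critical path: Task 1 → Task 3 → Task 8 → Task 10.

Variances on critical path: σ²_Task 1=1.000, σ²_Task 3=9.000, σ²_Task 8=1.000, σ²_Task 10=0.444.
Largest is σ²_Task 3 = 9.000.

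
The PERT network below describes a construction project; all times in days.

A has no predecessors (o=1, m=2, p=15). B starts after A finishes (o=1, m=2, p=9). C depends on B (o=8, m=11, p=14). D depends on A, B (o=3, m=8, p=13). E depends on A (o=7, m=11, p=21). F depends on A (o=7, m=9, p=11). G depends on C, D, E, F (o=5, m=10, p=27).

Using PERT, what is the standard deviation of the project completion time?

4.65 days

te_A = (1 + 4·2 + 15)/6 = 24/6 = 4; σ²_A = ((15−1)/6)² = 5.444
te_B = (1 + 4·2 + 9)/6 = 18/6 = 3; σ²_B = ((9−1)/6)² = 1.778
te_C = (8 + 4·11 + 14)/6 = 66/6 = 11; σ²_C = ((14−8)/6)² = 1.000
te_D = (3 + 4·8 + 13)/6 = 48/6 = 8; σ²_D = ((13−3)/6)² = 2.778
te_E = (7 + 4·11 + 21)/6 = 72/6 = 12; σ²_E = ((21−7)/6)² = 5.444
te_F = (7 + 4·9 + 11)/6 = 54/6 = 9; σ²_F = ((11−7)/6)² = 0.444
te_G = (5 + 4·10 + 27)/6 = 72/6 = 12; σ²_G = ((27−5)/6)² = 13.444

Forward pass:
ES_A = 0; EF_A = 4
ES_B = 4; EF_B = 4+3 = 7
ES_C = 7; EF_C = 7+11 = 18
ES_D = max(EF_A=4, EF_B=7) = 7; EF_D = 7+8 = 15
ES_E = 4; EF_E = 4+12 = 16
ES_F = 4; EF_F = 4+9 = 13
ES_G = max(EF_C=18, EF_D=15, EF_E=16, EF_F=13) = 18; EF_G = 18+12 = 30
Expected project duration μ = 30 days. Critical path: A → B → C → G.

Variance along critical path = 5.444 + 1.778 + 1.000 + 13.444 = 21.667
σ = √21.667 = 4.655 days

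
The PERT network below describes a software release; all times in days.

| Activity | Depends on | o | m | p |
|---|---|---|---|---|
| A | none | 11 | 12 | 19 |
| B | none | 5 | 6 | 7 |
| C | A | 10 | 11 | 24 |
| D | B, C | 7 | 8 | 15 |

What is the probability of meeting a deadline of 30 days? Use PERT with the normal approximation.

0.048

te_A = (11 + 4·12 + 19)/6 = 78/6 = 13; σ²_A = ((19−11)/6)² = 1.778
te_B = (5 + 4·6 + 7)/6 = 36/6 = 6; σ²_B = ((7−5)/6)² = 0.111
te_C = (10 + 4·11 + 24)/6 = 78/6 = 13; σ²_C = ((24−10)/6)² = 5.444
te_D = (7 + 4·8 + 15)/6 = 54/6 = 9; σ²_D = ((15−7)/6)² = 1.778

Forward pass:
ES_A = 0; EF_A = 13
ES_B = 0; EF_B = 6
ES_C = 13; EF_C = 13+13 = 26
ES_D = max(EF_B=6, EF_C=26) = 26; EF_D = 26+9 = 35
Expected project duration μ = 35 days. Critical path: A → C → D.

Variance along critical path = 1.778 + 5.444 + 1.778 = 9.000; σ = √9.000 = 3.000 days.
Z = (30 − 35) / 3.000 = -1.667
P(T ≤ 30) = Φ(-1.667) ≈ 0.048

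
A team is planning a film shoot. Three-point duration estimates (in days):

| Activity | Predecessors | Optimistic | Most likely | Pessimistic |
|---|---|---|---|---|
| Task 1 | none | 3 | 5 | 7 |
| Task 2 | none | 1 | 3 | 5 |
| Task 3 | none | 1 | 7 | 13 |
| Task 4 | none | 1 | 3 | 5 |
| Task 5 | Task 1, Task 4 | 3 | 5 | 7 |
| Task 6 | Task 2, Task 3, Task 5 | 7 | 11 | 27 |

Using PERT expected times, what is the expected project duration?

te_Task 1 = (3 + 4·5 + 7)/6 = 30/6 = 5
te_Task 2 = (1 + 4·3 + 5)/6 = 18/6 = 3
te_Task 3 = (1 + 4·7 + 13)/6 = 42/6 = 7
te_Task 4 = (1 + 4·3 + 5)/6 = 18/6 = 3
te_Task 5 = (3 + 4·5 + 7)/6 = 30/6 = 5
te_Task 6 = (7 + 4·11 + 27)/6 = 78/6 = 13

Forward pass:
ES_Task 1 = 0; EF_Task 1 = 5
ES_Task 2 = 0; EF_Task 2 = 3
ES_Task 3 = 0; EF_Task 3 = 7
ES_Task 4 = 0; EF_Task 4 = 3
ES_Task 5 = max(EF_Task 1=5, EF_Task 4=3) = 5; EF_Task 5 = 5+5 = 10
ES_Task 6 = max(EF_Task 2=3, EF_Task 3=7, EF_Task 5=10) = 10; EF_Task 6 = 10+13 = 23
Expected project duration μ = 23 days. Critical path: Task 1 → Task 5 → Task 6.

23 days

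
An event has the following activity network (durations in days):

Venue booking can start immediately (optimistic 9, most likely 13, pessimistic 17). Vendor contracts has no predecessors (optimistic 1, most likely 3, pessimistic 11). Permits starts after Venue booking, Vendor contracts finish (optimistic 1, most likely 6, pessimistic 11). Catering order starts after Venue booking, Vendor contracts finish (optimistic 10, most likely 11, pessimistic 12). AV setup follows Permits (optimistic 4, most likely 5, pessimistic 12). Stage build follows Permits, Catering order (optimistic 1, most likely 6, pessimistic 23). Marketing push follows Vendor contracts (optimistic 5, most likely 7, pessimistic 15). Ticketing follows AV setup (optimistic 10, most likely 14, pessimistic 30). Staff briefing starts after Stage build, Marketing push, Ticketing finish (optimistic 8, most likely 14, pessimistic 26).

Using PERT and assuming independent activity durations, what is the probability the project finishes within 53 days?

te_Venue booking = (9 + 4·13 + 17)/6 = 78/6 = 13; σ²_Venue booking = ((17−9)/6)² = 1.778
te_Vendor contracts = (1 + 4·3 + 11)/6 = 24/6 = 4; σ²_Vendor contracts = ((11−1)/6)² = 2.778
te_Permits = (1 + 4·6 + 11)/6 = 36/6 = 6; σ²_Permits = ((11−1)/6)² = 2.778
te_Catering order = (10 + 4·11 + 12)/6 = 66/6 = 11; σ²_Catering order = ((12−10)/6)² = 0.111
te_AV setup = (4 + 4·5 + 12)/6 = 36/6 = 6; σ²_AV setup = ((12−4)/6)² = 1.778
te_Stage build = (1 + 4·6 + 23)/6 = 48/6 = 8; σ²_Stage build = ((23−1)/6)² = 13.444
te_Marketing push = (5 + 4·7 + 15)/6 = 48/6 = 8; σ²_Marketing push = ((15−5)/6)² = 2.778
te_Ticketing = (10 + 4·14 + 30)/6 = 96/6 = 16; σ²_Ticketing = ((30−10)/6)² = 11.111
te_Staff briefing = (8 + 4·14 + 26)/6 = 90/6 = 15; σ²_Staff briefing = ((26−8)/6)² = 9.000

Forward pass:
ES_Venue booking = 0; EF_Venue booking = 13
ES_Vendor contracts = 0; EF_Vendor contracts = 4
ES_Permits = max(EF_Venue booking=13, EF_Vendor contracts=4) = 13; EF_Permits = 13+6 = 19
ES_Catering order = max(EF_Venue booking=13, EF_Vendor contracts=4) = 13; EF_Catering order = 13+11 = 24
ES_AV setup = 19; EF_AV setup = 19+6 = 25
ES_Stage build = max(EF_Permits=19, EF_Catering order=24) = 24; EF_Stage build = 24+8 = 32
ES_Marketing push = 4; EF_Marketing push = 4+8 = 12
ES_Ticketing = 25; EF_Ticketing = 25+16 = 41
ES_Staff briefing = max(EF_Stage build=32, EF_Marketing push=12, EF_Ticketing=41) = 41; EF_Staff briefing = 41+15 = 56
Expected project duration μ = 56 days. Critical path: Venue booking → Permits → AV setup → Ticketing → Staff briefing.

Variance along critical path = 1.778 + 2.778 + 1.778 + 11.111 + 9.000 = 26.444; σ = √26.444 = 5.142 days.
Z = (53 − 56) / 5.142 = -0.583
P(T ≤ 53) = Φ(-0.583) ≈ 0.280

0.280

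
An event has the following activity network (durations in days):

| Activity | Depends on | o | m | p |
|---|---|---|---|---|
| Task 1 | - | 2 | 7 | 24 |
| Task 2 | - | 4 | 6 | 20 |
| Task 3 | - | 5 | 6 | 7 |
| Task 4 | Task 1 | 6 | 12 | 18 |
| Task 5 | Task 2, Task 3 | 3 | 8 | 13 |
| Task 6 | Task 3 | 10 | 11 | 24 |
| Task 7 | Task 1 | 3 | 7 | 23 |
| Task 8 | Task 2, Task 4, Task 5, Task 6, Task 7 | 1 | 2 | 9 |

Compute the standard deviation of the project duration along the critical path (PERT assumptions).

te_Task 1 = (2 + 4·7 + 24)/6 = 54/6 = 9; σ²_Task 1 = ((24−2)/6)² = 13.444
te_Task 2 = (4 + 4·6 + 20)/6 = 48/6 = 8; σ²_Task 2 = ((20−4)/6)² = 7.111
te_Task 3 = (5 + 4·6 + 7)/6 = 36/6 = 6; σ²_Task 3 = ((7−5)/6)² = 0.111
te_Task 4 = (6 + 4·12 + 18)/6 = 72/6 = 12; σ²_Task 4 = ((18−6)/6)² = 4.000
te_Task 5 = (3 + 4·8 + 13)/6 = 48/6 = 8; σ²_Task 5 = ((13−3)/6)² = 2.778
te_Task 6 = (10 + 4·11 + 24)/6 = 78/6 = 13; σ²_Task 6 = ((24−10)/6)² = 5.444
te_Task 7 = (3 + 4·7 + 23)/6 = 54/6 = 9; σ²_Task 7 = ((23−3)/6)² = 11.111
te_Task 8 = (1 + 4·2 + 9)/6 = 18/6 = 3; σ²_Task 8 = ((9−1)/6)² = 1.778

Forward pass:
ES_Task 1 = 0; EF_Task 1 = 9
ES_Task 2 = 0; EF_Task 2 = 8
ES_Task 3 = 0; EF_Task 3 = 6
ES_Task 4 = 9; EF_Task 4 = 9+12 = 21
ES_Task 5 = max(EF_Task 2=8, EF_Task 3=6) = 8; EF_Task 5 = 8+8 = 16
ES_Task 6 = 6; EF_Task 6 = 6+13 = 19
ES_Task 7 = 9; EF_Task 7 = 9+9 = 18
ES_Task 8 = max(EF_Task 2=8, EF_Task 4=21, EF_Task 5=16, EF_Task 6=19, EF_Task 7=18) = 21; EF_Task 8 = 21+3 = 24
Expected project duration μ = 24 days. Critical path: Task 1 → Task 4 → Task 8.

Variance along critical path = 13.444 + 4.000 + 1.778 = 19.222
σ = √19.222 = 4.384 days

4.38 days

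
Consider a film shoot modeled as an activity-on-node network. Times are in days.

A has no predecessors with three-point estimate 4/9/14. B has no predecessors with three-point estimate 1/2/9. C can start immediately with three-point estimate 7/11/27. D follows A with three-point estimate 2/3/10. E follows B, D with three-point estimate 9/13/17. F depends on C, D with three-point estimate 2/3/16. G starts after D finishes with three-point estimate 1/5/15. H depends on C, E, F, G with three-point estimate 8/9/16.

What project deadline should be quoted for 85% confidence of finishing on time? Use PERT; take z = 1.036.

39.0 days

te_A = (4 + 4·9 + 14)/6 = 54/6 = 9; σ²_A = ((14−4)/6)² = 2.778
te_B = (1 + 4·2 + 9)/6 = 18/6 = 3; σ²_B = ((9−1)/6)² = 1.778
te_C = (7 + 4·11 + 27)/6 = 78/6 = 13; σ²_C = ((27−7)/6)² = 11.111
te_D = (2 + 4·3 + 10)/6 = 24/6 = 4; σ²_D = ((10−2)/6)² = 1.778
te_E = (9 + 4·13 + 17)/6 = 78/6 = 13; σ²_E = ((17−9)/6)² = 1.778
te_F = (2 + 4·3 + 16)/6 = 30/6 = 5; σ²_F = ((16−2)/6)² = 5.444
te_G = (1 + 4·5 + 15)/6 = 36/6 = 6; σ²_G = ((15−1)/6)² = 5.444
te_H = (8 + 4·9 + 16)/6 = 60/6 = 10; σ²_H = ((16−8)/6)² = 1.778

Forward pass:
ES_A = 0; EF_A = 9
ES_B = 0; EF_B = 3
ES_C = 0; EF_C = 13
ES_D = 9; EF_D = 9+4 = 13
ES_E = max(EF_B=3, EF_D=13) = 13; EF_E = 13+13 = 26
ES_F = max(EF_C=13, EF_D=13) = 13; EF_F = 13+5 = 18
ES_G = 13; EF_G = 13+6 = 19
ES_H = max(EF_C=13, EF_E=26, EF_F=18, EF_G=19) = 26; EF_H = 26+10 = 36
Expected project duration μ = 36 days. Critical path: A → D → E → H.

Variance along critical path = 2.778 + 1.778 + 1.778 + 1.778 = 8.111; σ = 2.848 days.
D = μ + z·σ = 36 + 1.036·2.848 = 39.0 days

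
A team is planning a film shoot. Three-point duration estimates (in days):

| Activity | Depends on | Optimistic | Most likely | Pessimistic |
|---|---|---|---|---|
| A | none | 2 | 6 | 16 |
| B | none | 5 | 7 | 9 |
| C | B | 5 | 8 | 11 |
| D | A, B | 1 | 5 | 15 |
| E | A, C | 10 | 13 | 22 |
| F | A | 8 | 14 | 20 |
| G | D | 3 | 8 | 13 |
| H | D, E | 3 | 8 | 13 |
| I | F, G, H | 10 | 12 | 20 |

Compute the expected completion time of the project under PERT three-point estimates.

50 days

te_A = (2 + 4·6 + 16)/6 = 42/6 = 7
te_B = (5 + 4·7 + 9)/6 = 42/6 = 7
te_C = (5 + 4·8 + 11)/6 = 48/6 = 8
te_D = (1 + 4·5 + 15)/6 = 36/6 = 6
te_E = (10 + 4·13 + 22)/6 = 84/6 = 14
te_F = (8 + 4·14 + 20)/6 = 84/6 = 14
te_G = (3 + 4·8 + 13)/6 = 48/6 = 8
te_H = (3 + 4·8 + 13)/6 = 48/6 = 8
te_I = (10 + 4·12 + 20)/6 = 78/6 = 13

Forward pass:
ES_A = 0; EF_A = 7
ES_B = 0; EF_B = 7
ES_C = 7; EF_C = 7+8 = 15
ES_D = max(EF_A=7, EF_B=7) = 7; EF_D = 7+6 = 13
ES_E = max(EF_A=7, EF_C=15) = 15; EF_E = 15+14 = 29
ES_F = 7; EF_F = 7+14 = 21
ES_G = 13; EF_G = 13+8 = 21
ES_H = max(EF_D=13, EF_E=29) = 29; EF_H = 29+8 = 37
ES_I = max(EF_F=21, EF_G=21, EF_H=37) = 37; EF_I = 37+13 = 50
Expected project duration μ = 50 days. Critical path: B → C → E → H → I.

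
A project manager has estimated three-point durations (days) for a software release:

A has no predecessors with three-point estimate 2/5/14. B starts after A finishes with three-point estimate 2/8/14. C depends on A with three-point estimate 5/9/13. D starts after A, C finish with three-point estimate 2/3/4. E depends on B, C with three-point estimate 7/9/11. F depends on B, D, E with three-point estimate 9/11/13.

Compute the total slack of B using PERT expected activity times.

1 days

te_A = (2 + 4·5 + 14)/6 = 36/6 = 6
te_B = (2 + 4·8 + 14)/6 = 48/6 = 8
te_C = (5 + 4·9 + 13)/6 = 54/6 = 9
te_D = (2 + 4·3 + 4)/6 = 18/6 = 3
te_E = (7 + 4·9 + 11)/6 = 54/6 = 9
te_F = (9 + 4·11 + 13)/6 = 66/6 = 11

Forward pass:
ES_A = 0; EF_A = 6
ES_B = 6; EF_B = 6+8 = 14
ES_C = 6; EF_C = 6+9 = 15
ES_D = max(EF_A=6, EF_C=15) = 15; EF_D = 15+3 = 18
ES_E = max(EF_B=14, EF_C=15) = 15; EF_E = 15+9 = 24
ES_F = max(EF_B=14, EF_D=18, EF_E=24) = 24; EF_F = 24+11 = 35
Expected project duration μ = 35 days. Critical path: A → C → E → F.

Backward pass:
LF_F = 35; LS_F = 35−11 = 24
LF_E = LS_F = 24; LS_E = 24−9 = 15
LF_D = LS_F = 24; LS_D = 24−3 = 21
LF_C = min(LS_D=21, LS_E=15) = 15; LS_C = 15−9 = 6
LF_B = min(LS_E=15, LS_F=24) = 15; LS_B = 15−8 = 7
LF_A = min(LS_B=7, LS_C=6, LS_D=21) = 6; LS_A = 6−6 = 0
Slack_B = LS_B − ES_B = 7 − 6 = 1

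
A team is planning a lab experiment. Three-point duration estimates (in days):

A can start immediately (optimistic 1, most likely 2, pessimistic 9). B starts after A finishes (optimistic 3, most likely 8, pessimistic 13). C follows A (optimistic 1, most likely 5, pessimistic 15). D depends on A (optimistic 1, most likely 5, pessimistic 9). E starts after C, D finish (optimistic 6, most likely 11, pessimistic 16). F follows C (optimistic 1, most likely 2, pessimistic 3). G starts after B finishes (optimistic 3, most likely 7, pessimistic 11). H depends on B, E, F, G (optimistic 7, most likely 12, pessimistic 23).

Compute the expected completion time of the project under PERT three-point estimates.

te_A = (1 + 4·2 + 9)/6 = 18/6 = 3
te_B = (3 + 4·8 + 13)/6 = 48/6 = 8
te_C = (1 + 4·5 + 15)/6 = 36/6 = 6
te_D = (1 + 4·5 + 9)/6 = 30/6 = 5
te_E = (6 + 4·11 + 16)/6 = 66/6 = 11
te_F = (1 + 4·2 + 3)/6 = 12/6 = 2
te_G = (3 + 4·7 + 11)/6 = 42/6 = 7
te_H = (7 + 4·12 + 23)/6 = 78/6 = 13

Forward pass:
ES_A = 0; EF_A = 3
ES_B = 3; EF_B = 3+8 = 11
ES_C = 3; EF_C = 3+6 = 9
ES_D = 3; EF_D = 3+5 = 8
ES_E = max(EF_C=9, EF_D=8) = 9; EF_E = 9+11 = 20
ES_F = 9; EF_F = 9+2 = 11
ES_G = 11; EF_G = 11+7 = 18
ES_H = max(EF_B=11, EF_E=20, EF_F=11, EF_G=18) = 20; EF_H = 20+13 = 33
Expected project duration μ = 33 days. Critical path: A → C → E → H.

33 days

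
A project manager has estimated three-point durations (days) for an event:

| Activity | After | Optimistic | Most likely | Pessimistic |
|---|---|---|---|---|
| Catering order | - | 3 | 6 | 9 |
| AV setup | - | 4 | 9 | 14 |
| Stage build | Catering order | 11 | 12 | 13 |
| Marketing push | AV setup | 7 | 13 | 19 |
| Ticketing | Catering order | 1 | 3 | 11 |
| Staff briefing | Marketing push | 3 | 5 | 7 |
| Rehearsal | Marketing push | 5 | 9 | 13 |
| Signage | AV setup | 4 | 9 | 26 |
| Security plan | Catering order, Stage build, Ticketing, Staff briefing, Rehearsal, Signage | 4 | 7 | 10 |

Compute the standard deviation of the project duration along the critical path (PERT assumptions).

te_Catering order = (3 + 4·6 + 9)/6 = 36/6 = 6; σ²_Catering order = ((9−3)/6)² = 1.000
te_AV setup = (4 + 4·9 + 14)/6 = 54/6 = 9; σ²_AV setup = ((14−4)/6)² = 2.778
te_Stage build = (11 + 4·12 + 13)/6 = 72/6 = 12; σ²_Stage build = ((13−11)/6)² = 0.111
te_Marketing push = (7 + 4·13 + 19)/6 = 78/6 = 13; σ²_Marketing push = ((19−7)/6)² = 4.000
te_Ticketing = (1 + 4·3 + 11)/6 = 24/6 = 4; σ²_Ticketing = ((11−1)/6)² = 2.778
te_Staff briefing = (3 + 4·5 + 7)/6 = 30/6 = 5; σ²_Staff briefing = ((7−3)/6)² = 0.444
te_Rehearsal = (5 + 4·9 + 13)/6 = 54/6 = 9; σ²_Rehearsal = ((13−5)/6)² = 1.778
te_Signage = (4 + 4·9 + 26)/6 = 66/6 = 11; σ²_Signage = ((26−4)/6)² = 13.444
te_Security plan = (4 + 4·7 + 10)/6 = 42/6 = 7; σ²_Security plan = ((10−4)/6)² = 1.000

Forward pass:
ES_Catering order = 0; EF_Catering order = 6
ES_AV setup = 0; EF_AV setup = 9
ES_Stage build = 6; EF_Stage build = 6+12 = 18
ES_Marketing push = 9; EF_Marketing push = 9+13 = 22
ES_Ticketing = 6; EF_Ticketing = 6+4 = 10
ES_Staff briefing = 22; EF_Staff briefing = 22+5 = 27
ES_Rehearsal = 22; EF_Rehearsal = 22+9 = 31
ES_Signage = 9; EF_Signage = 9+11 = 20
ES_Security plan = max(EF_Catering order=6, EF_Stage build=18, EF_Ticketing=10, EF_Staff briefing=27, EF_Rehearsal=31, EF_Signage=20) = 31; EF_Security plan = 31+7 = 38
Expected project duration μ = 38 days. Critical path: AV setup → Marketing push → Rehearsal → Security plan.

Variance along critical path = 2.778 + 4.000 + 1.778 + 1.000 = 9.556
σ = √9.556 = 3.091 days

3.09 days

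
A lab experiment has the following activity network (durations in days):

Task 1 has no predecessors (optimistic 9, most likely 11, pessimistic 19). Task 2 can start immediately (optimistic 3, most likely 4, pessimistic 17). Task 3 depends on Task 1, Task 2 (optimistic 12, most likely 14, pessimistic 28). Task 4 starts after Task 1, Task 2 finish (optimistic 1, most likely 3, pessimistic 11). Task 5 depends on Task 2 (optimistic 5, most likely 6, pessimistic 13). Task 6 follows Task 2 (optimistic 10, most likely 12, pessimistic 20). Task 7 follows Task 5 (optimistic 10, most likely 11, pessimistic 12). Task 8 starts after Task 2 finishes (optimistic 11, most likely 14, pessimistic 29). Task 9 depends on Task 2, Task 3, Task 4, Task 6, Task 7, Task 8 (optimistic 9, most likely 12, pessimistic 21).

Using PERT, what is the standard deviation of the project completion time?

3.73 days

te_Task 1 = (9 + 4·11 + 19)/6 = 72/6 = 12; σ²_Task 1 = ((19−9)/6)² = 2.778
te_Task 2 = (3 + 4·4 + 17)/6 = 36/6 = 6; σ²_Task 2 = ((17−3)/6)² = 5.444
te_Task 3 = (12 + 4·14 + 28)/6 = 96/6 = 16; σ²_Task 3 = ((28−12)/6)² = 7.111
te_Task 4 = (1 + 4·3 + 11)/6 = 24/6 = 4; σ²_Task 4 = ((11−1)/6)² = 2.778
te_Task 5 = (5 + 4·6 + 13)/6 = 42/6 = 7; σ²_Task 5 = ((13−5)/6)² = 1.778
te_Task 6 = (10 + 4·12 + 20)/6 = 78/6 = 13; σ²_Task 6 = ((20−10)/6)² = 2.778
te_Task 7 = (10 + 4·11 + 12)/6 = 66/6 = 11; σ²_Task 7 = ((12−10)/6)² = 0.111
te_Task 8 = (11 + 4·14 + 29)/6 = 96/6 = 16; σ²_Task 8 = ((29−11)/6)² = 9.000
te_Task 9 = (9 + 4·12 + 21)/6 = 78/6 = 13; σ²_Task 9 = ((21−9)/6)² = 4.000

Forward pass:
ES_Task 1 = 0; EF_Task 1 = 12
ES_Task 2 = 0; EF_Task 2 = 6
ES_Task 3 = max(EF_Task 1=12, EF_Task 2=6) = 12; EF_Task 3 = 12+16 = 28
ES_Task 4 = max(EF_Task 1=12, EF_Task 2=6) = 12; EF_Task 4 = 12+4 = 16
ES_Task 5 = 6; EF_Task 5 = 6+7 = 13
ES_Task 6 = 6; EF_Task 6 = 6+13 = 19
ES_Task 7 = 13; EF_Task 7 = 13+11 = 24
ES_Task 8 = 6; EF_Task 8 = 6+16 = 22
ES_Task 9 = max(EF_Task 2=6, EF_Task 3=28, EF_Task 4=16, EF_Task 6=19, EF_Task 7=24, EF_Task 8=22) = 28; EF_Task 9 = 28+13 = 41
Expected project duration μ = 41 days. Critical path: Task 1 → Task 3 → Task 9.

Variance along critical path = 2.778 + 7.111 + 4.000 = 13.889
σ = √13.889 = 3.727 days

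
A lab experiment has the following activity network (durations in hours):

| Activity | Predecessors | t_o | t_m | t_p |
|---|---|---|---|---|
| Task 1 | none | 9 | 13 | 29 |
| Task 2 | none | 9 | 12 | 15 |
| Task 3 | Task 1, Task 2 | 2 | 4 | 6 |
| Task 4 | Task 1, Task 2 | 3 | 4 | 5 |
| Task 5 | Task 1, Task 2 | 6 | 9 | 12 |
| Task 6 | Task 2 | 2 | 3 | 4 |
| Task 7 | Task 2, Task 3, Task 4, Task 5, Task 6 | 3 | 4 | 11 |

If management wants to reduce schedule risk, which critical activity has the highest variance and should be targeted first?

Task 1

te_Task 1 = (9 + 4·13 + 29)/6 = 90/6 = 15; σ²_Task 1 = ((29−9)/6)² = 11.111
te_Task 2 = (9 + 4·12 + 15)/6 = 72/6 = 12; σ²_Task 2 = ((15−9)/6)² = 1.000
te_Task 3 = (2 + 4·4 + 6)/6 = 24/6 = 4; σ²_Task 3 = ((6−2)/6)² = 0.444
te_Task 4 = (3 + 4·4 + 5)/6 = 24/6 = 4; σ²_Task 4 = ((5−3)/6)² = 0.111
te_Task 5 = (6 + 4·9 + 12)/6 = 54/6 = 9; σ²_Task 5 = ((12−6)/6)² = 1.000
te_Task 6 = (2 + 4·3 + 4)/6 = 18/6 = 3; σ²_Task 6 = ((4−2)/6)² = 0.111
te_Task 7 = (3 + 4·4 + 11)/6 = 30/6 = 5; σ²_Task 7 = ((11−3)/6)² = 1.778

Forward pass:
ES_Task 1 = 0; EF_Task 1 = 15
ES_Task 2 = 0; EF_Task 2 = 12
ES_Task 3 = max(EF_Task 1=15, EF_Task 2=12) = 15; EF_Task 3 = 15+4 = 19
ES_Task 4 = max(EF_Task 1=15, EF_Task 2=12) = 15; EF_Task 4 = 15+4 = 19
ES_Task 5 = max(EF_Task 1=15, EF_Task 2=12) = 15; EF_Task 5 = 15+9 = 24
ES_Task 6 = 12; EF_Task 6 = 12+3 = 15
ES_Task 7 = max(EF_Task 2=12, EF_Task 3=19, EF_Task 4=19, EF_Task 5=24, EF_Task 6=15) = 24; EF_Task 7 = 24+5 = 29
Expected project duration μ = 29 hours. Critical path: Task 1 → Task 5 → Task 7.

Variances on critical path: σ²_Task 1=11.111, σ²_Task 5=1.000, σ²_Task 7=1.778.
Largest is σ²_Task 1 = 11.111.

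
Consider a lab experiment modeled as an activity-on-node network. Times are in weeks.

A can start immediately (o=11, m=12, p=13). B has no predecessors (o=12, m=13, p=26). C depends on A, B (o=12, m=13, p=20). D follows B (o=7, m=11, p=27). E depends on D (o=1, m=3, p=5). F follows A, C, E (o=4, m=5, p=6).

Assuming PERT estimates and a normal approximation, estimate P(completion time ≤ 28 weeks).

0.027

te_A = (11 + 4·12 + 13)/6 = 72/6 = 12; σ²_A = ((13−11)/6)² = 0.111
te_B = (12 + 4·13 + 26)/6 = 90/6 = 15; σ²_B = ((26−12)/6)² = 5.444
te_C = (12 + 4·13 + 20)/6 = 84/6 = 14; σ²_C = ((20−12)/6)² = 1.778
te_D = (7 + 4·11 + 27)/6 = 78/6 = 13; σ²_D = ((27−7)/6)² = 11.111
te_E = (1 + 4·3 + 5)/6 = 18/6 = 3; σ²_E = ((5−1)/6)² = 0.444
te_F = (4 + 4·5 + 6)/6 = 30/6 = 5; σ²_F = ((6−4)/6)² = 0.111

Forward pass:
ES_A = 0; EF_A = 12
ES_B = 0; EF_B = 15
ES_C = max(EF_A=12, EF_B=15) = 15; EF_C = 15+14 = 29
ES_D = 15; EF_D = 15+13 = 28
ES_E = 28; EF_E = 28+3 = 31
ES_F = max(EF_A=12, EF_C=29, EF_E=31) = 31; EF_F = 31+5 = 36
Expected project duration μ = 36 weeks. Critical path: B → D → E → F.

Variance along critical path = 5.444 + 11.111 + 0.444 + 0.111 = 17.111; σ = √17.111 = 4.137 weeks.
Z = (28 − 36) / 4.137 = -1.934
P(T ≤ 28) = Φ(-1.934) ≈ 0.027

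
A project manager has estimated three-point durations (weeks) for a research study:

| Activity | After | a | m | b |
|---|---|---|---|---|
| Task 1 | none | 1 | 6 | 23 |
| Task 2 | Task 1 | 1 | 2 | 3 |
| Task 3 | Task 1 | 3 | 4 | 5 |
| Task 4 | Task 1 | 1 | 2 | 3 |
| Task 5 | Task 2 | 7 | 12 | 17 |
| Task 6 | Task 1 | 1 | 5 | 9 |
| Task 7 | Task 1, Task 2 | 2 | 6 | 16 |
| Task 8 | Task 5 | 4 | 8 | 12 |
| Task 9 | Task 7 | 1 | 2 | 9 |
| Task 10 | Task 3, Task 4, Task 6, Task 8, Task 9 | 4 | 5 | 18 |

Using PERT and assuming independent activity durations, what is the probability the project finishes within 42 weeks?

te_Task 1 = (1 + 4·6 + 23)/6 = 48/6 = 8; σ²_Task 1 = ((23−1)/6)² = 13.444
te_Task 2 = (1 + 4·2 + 3)/6 = 12/6 = 2; σ²_Task 2 = ((3−1)/6)² = 0.111
te_Task 3 = (3 + 4·4 + 5)/6 = 24/6 = 4; σ²_Task 3 = ((5−3)/6)² = 0.111
te_Task 4 = (1 + 4·2 + 3)/6 = 12/6 = 2; σ²_Task 4 = ((3−1)/6)² = 0.111
te_Task 5 = (7 + 4·12 + 17)/6 = 72/6 = 12; σ²_Task 5 = ((17−7)/6)² = 2.778
te_Task 6 = (1 + 4·5 + 9)/6 = 30/6 = 5; σ²_Task 6 = ((9−1)/6)² = 1.778
te_Task 7 = (2 + 4·6 + 16)/6 = 42/6 = 7; σ²_Task 7 = ((16−2)/6)² = 5.444
te_Task 8 = (4 + 4·8 + 12)/6 = 48/6 = 8; σ²_Task 8 = ((12−4)/6)² = 1.778
te_Task 9 = (1 + 4·2 + 9)/6 = 18/6 = 3; σ²_Task 9 = ((9−1)/6)² = 1.778
te_Task 10 = (4 + 4·5 + 18)/6 = 42/6 = 7; σ²_Task 10 = ((18−4)/6)² = 5.444

Forward pass:
ES_Task 1 = 0; EF_Task 1 = 8
ES_Task 2 = 8; EF_Task 2 = 8+2 = 10
ES_Task 3 = 8; EF_Task 3 = 8+4 = 12
ES_Task 4 = 8; EF_Task 4 = 8+2 = 10
ES_Task 5 = 10; EF_Task 5 = 10+12 = 22
ES_Task 6 = 8; EF_Task 6 = 8+5 = 13
ES_Task 7 = max(EF_Task 1=8, EF_Task 2=10) = 10; EF_Task 7 = 10+7 = 17
ES_Task 8 = 22; EF_Task 8 = 22+8 = 30
ES_Task 9 = 17; EF_Task 9 = 17+3 = 20
ES_Task 10 = max(EF_Task 3=12, EF_Task 4=10, EF_Task 6=13, EF_Task 8=30, EF_Task 9=20) = 30; EF_Task 10 = 30+7 = 37
Expected project duration μ = 37 weeks. Critical path: Task 1 → Task 2 → Task 5 → Task 8 → Task 10.

Variance along critical path = 13.444 + 0.111 + 2.778 + 1.778 + 5.444 = 23.556; σ = √23.556 = 4.853 weeks.
Z = (42 − 37) / 4.853 = 1.030
P(T ≤ 42) = Φ(1.030) ≈ 0.849

0.849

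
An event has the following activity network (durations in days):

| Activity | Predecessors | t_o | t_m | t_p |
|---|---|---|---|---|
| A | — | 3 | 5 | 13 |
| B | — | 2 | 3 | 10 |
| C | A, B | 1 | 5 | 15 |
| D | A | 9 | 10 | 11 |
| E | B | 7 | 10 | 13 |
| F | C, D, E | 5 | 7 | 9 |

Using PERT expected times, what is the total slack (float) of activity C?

4 days

te_A = (3 + 4·5 + 13)/6 = 36/6 = 6
te_B = (2 + 4·3 + 10)/6 = 24/6 = 4
te_C = (1 + 4·5 + 15)/6 = 36/6 = 6
te_D = (9 + 4·10 + 11)/6 = 60/6 = 10
te_E = (7 + 4·10 + 13)/6 = 60/6 = 10
te_F = (5 + 4·7 + 9)/6 = 42/6 = 7

Forward pass:
ES_A = 0; EF_A = 6
ES_B = 0; EF_B = 4
ES_C = max(EF_A=6, EF_B=4) = 6; EF_C = 6+6 = 12
ES_D = 6; EF_D = 6+10 = 16
ES_E = 4; EF_E = 4+10 = 14
ES_F = max(EF_C=12, EF_D=16, EF_E=14) = 16; EF_F = 16+7 = 23
Expected project duration μ = 23 days. Critical path: A → D → F.

Backward pass:
LF_F = 23; LS_F = 23−7 = 16
LF_E = LS_F = 16; LS_E = 16−10 = 6
LF_D = LS_F = 16; LS_D = 16−10 = 6
LF_C = LS_F = 16; LS_C = 16−6 = 10
LF_B = min(LS_C=10, LS_E=6) = 6; LS_B = 6−4 = 2
LF_A = min(LS_C=10, LS_D=6) = 6; LS_A = 6−6 = 0
Slack_C = LS_C − ES_C = 10 − 6 = 4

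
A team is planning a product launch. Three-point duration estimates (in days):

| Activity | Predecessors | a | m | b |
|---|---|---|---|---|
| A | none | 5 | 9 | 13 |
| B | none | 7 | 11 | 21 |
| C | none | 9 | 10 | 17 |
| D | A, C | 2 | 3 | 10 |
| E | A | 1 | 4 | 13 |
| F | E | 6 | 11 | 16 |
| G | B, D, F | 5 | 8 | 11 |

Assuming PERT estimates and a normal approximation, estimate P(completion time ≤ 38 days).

te_A = (5 + 4·9 + 13)/6 = 54/6 = 9; σ²_A = ((13−5)/6)² = 1.778
te_B = (7 + 4·11 + 21)/6 = 72/6 = 12; σ²_B = ((21−7)/6)² = 5.444
te_C = (9 + 4·10 + 17)/6 = 66/6 = 11; σ²_C = ((17−9)/6)² = 1.778
te_D = (2 + 4·3 + 10)/6 = 24/6 = 4; σ²_D = ((10−2)/6)² = 1.778
te_E = (1 + 4·4 + 13)/6 = 30/6 = 5; σ²_E = ((13−1)/6)² = 4.000
te_F = (6 + 4·11 + 16)/6 = 66/6 = 11; σ²_F = ((16−6)/6)² = 2.778
te_G = (5 + 4·8 + 11)/6 = 48/6 = 8; σ²_G = ((11−5)/6)² = 1.000

Forward pass:
ES_A = 0; EF_A = 9
ES_B = 0; EF_B = 12
ES_C = 0; EF_C = 11
ES_D = max(EF_A=9, EF_C=11) = 11; EF_D = 11+4 = 15
ES_E = 9; EF_E = 9+5 = 14
ES_F = 14; EF_F = 14+11 = 25
ES_G = max(EF_B=12, EF_D=15, EF_F=25) = 25; EF_G = 25+8 = 33
Expected project duration μ = 33 days. Critical path: A → E → F → G.

Variance along critical path = 1.778 + 4.000 + 2.778 + 1.000 = 9.556; σ = √9.556 = 3.091 days.
Z = (38 − 33) / 3.091 = 1.617
P(T ≤ 38) = Φ(1.617) ≈ 0.947

0.947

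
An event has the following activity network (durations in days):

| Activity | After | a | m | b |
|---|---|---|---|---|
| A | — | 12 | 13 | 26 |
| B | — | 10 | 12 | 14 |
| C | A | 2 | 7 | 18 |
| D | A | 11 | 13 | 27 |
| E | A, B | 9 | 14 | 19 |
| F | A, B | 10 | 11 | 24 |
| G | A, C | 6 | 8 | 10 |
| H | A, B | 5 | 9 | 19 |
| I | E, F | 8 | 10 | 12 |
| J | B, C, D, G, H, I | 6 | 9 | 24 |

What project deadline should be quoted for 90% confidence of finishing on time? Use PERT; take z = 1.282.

55.4 days

te_A = (12 + 4·13 + 26)/6 = 90/6 = 15; σ²_A = ((26−12)/6)² = 5.444
te_B = (10 + 4·12 + 14)/6 = 72/6 = 12; σ²_B = ((14−10)/6)² = 0.444
te_C = (2 + 4·7 + 18)/6 = 48/6 = 8; σ²_C = ((18−2)/6)² = 7.111
te_D = (11 + 4·13 + 27)/6 = 90/6 = 15; σ²_D = ((27−11)/6)² = 7.111
te_E = (9 + 4·14 + 19)/6 = 84/6 = 14; σ²_E = ((19−9)/6)² = 2.778
te_F = (10 + 4·11 + 24)/6 = 78/6 = 13; σ²_F = ((24−10)/6)² = 5.444
te_G = (6 + 4·8 + 10)/6 = 48/6 = 8; σ²_G = ((10−6)/6)² = 0.444
te_H = (5 + 4·9 + 19)/6 = 60/6 = 10; σ²_H = ((19−5)/6)² = 5.444
te_I = (8 + 4·10 + 12)/6 = 60/6 = 10; σ²_I = ((12−8)/6)² = 0.444
te_J = (6 + 4·9 + 24)/6 = 66/6 = 11; σ²_J = ((24−6)/6)² = 9.000

Forward pass:
ES_A = 0; EF_A = 15
ES_B = 0; EF_B = 12
ES_C = 15; EF_C = 15+8 = 23
ES_D = 15; EF_D = 15+15 = 30
ES_E = max(EF_A=15, EF_B=12) = 15; EF_E = 15+14 = 29
ES_F = max(EF_A=15, EF_B=12) = 15; EF_F = 15+13 = 28
ES_G = max(EF_A=15, EF_C=23) = 23; EF_G = 23+8 = 31
ES_H = max(EF_A=15, EF_B=12) = 15; EF_H = 15+10 = 25
ES_I = max(EF_E=29, EF_F=28) = 29; EF_I = 29+10 = 39
ES_J = max(EF_B=12, EF_C=23, EF_D=30, EF_G=31, EF_H=25, EF_I=39) = 39; EF_J = 39+11 = 50
Expected project duration μ = 50 days. Critical path: A → E → I → J.

Variance along critical path = 5.444 + 2.778 + 0.444 + 9.000 = 17.667; σ = 4.203 days.
D = μ + z·σ = 50 + 1.282·4.203 = 55.4 days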